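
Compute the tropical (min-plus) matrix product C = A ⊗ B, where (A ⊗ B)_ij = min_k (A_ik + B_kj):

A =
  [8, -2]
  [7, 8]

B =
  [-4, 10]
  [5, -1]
A ⊗ B =
  [3, -3]
  [3, 7]

Apply the min-plus product entry-by-entry:
  C[0][0] = min over k of (A[0][0] + B[0][0] = 8 + -4 = 4, A[0][1] + B[1][0] = -2 + 5 = 3) = 3 (attained at k = 1)
  C[0][1] = min over k of (A[0][0] + B[0][1] = 8 + 10 = 18, A[0][1] + B[1][1] = -2 + -1 = -3) = -3 (attained at k = 1)
  C[1][0] = min over k of (A[1][0] + B[0][0] = 7 + -4 = 3, A[1][1] + B[1][0] = 8 + 5 = 13) = 3 (attained at k = 0)
  C[1][1] = min over k of (A[1][0] + B[0][1] = 7 + 10 = 17, A[1][1] + B[1][1] = 8 + -1 = 7) = 7 (attained at k = 1)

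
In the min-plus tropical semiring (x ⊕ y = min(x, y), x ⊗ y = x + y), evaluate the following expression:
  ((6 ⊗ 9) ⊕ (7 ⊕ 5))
((6 ⊗ 9) ⊕ (7 ⊕ 5)) = 5

Expand innermost to outermost. Recall ⊕ takes the minimum of its arguments and ⊗ takes their sum. Working out the expression ((6 ⊗ 9) ⊕ (7 ⊕ 5)) gives 5.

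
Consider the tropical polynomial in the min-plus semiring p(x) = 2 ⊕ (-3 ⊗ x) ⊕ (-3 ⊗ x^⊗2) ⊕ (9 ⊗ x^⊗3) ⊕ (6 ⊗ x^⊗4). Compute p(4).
p(4) = 1

A tropical monomial a ⊗ x^⊗i evaluates to a + i · x. Evaluating each term at x = 4:
  Term 0 contributes 2 + 0 · 4 = 2
  Term 1 contributes -3 + 1 · 4 = 1
  Term 2 contributes -3 + 2 · 4 = 5
  Term 3 contributes 9 + 3 · 4 = 21
  Term 4 contributes 6 + 4 · 4 = 22
p(4) = ⊕ of these = min[2, 1, 5, 21, 22] = 1.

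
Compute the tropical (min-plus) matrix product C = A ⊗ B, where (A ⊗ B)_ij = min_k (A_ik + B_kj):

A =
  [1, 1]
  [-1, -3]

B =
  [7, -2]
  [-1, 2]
A ⊗ B =
  [0, -1]
  [-4, -3]

Apply the min-plus product entry-by-entry:
  C[0][0] = min over k of (A[0][0] + B[0][0] = 1 + 7 = 8, A[0][1] + B[1][0] = 1 + -1 = 0) = 0 (attained at k = 1)
  C[0][1] = min over k of (A[0][0] + B[0][1] = 1 + -2 = -1, A[0][1] + B[1][1] = 1 + 2 = 3) = -1 (attained at k = 0)
  C[1][0] = min over k of (A[1][0] + B[0][0] = -1 + 7 = 6, A[1][1] + B[1][0] = -3 + -1 = -4) = -4 (attained at k = 1)
  C[1][1] = min over k of (A[1][0] + B[0][1] = -1 + -2 = -3, A[1][1] + B[1][1] = -3 + 2 = -1) = -3 (attained at k = 0)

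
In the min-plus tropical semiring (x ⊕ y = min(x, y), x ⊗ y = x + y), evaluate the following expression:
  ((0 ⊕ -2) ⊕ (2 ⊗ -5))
((0 ⊕ -2) ⊕ (2 ⊗ -5)) = -3

Expand innermost to outermost. Recall ⊕ takes the minimum of its arguments and ⊗ takes their sum. Working out the expression ((0 ⊕ -2) ⊕ (2 ⊗ -5)) gives -3.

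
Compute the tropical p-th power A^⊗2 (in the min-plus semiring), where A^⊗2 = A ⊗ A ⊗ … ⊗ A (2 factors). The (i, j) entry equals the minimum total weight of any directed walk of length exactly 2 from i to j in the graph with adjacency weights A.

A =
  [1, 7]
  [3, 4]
A^⊗2 =
  [2, 8]
  [4, 8]

Each entry (A^⊗2)_ij equals the minimum over all length-2 walks i = v_0 → v_1 → … → v_2 = j of Σ_t A[v_t][v_{t+1}]. For example, for (i, j) = (0, 1) we minimise over 2 possible intermediate vertex sequences; the minimum is 8, attained along the walk 0 → 0 → 1.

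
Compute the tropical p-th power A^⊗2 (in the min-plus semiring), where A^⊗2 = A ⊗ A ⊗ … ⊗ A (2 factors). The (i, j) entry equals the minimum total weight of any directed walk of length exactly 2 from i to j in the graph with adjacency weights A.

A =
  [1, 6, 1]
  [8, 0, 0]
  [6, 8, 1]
A^⊗2 =
  [2, 6, 2]
  [6, 0, 0]
  [7, 8, 2]

Each entry (A^⊗2)_ij equals the minimum over all length-2 walks i = v_0 → v_1 → … → v_2 = j of Σ_t A[v_t][v_{t+1}]. For example, for (i, j) = (0, 2) we minimise over 3 possible intermediate vertex sequences; the minimum is 2, attained along the walk 0 → 0 → 2.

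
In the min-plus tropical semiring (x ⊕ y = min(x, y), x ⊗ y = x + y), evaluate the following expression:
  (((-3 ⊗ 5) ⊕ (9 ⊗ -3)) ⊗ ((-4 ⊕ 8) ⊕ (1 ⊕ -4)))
(((-3 ⊗ 5) ⊕ (9 ⊗ -3)) ⊗ ((-4 ⊕ 8) ⊕ (1 ⊕ -4))) = -2

Expand innermost to outermost. Recall ⊕ takes the minimum of its arguments and ⊗ takes their sum. Working out the expression (((-3 ⊗ 5) ⊕ (9 ⊗ -3)) ⊗ ((-4 ⊕ 8) ⊕ (1 ⊕ -4))) gives -2.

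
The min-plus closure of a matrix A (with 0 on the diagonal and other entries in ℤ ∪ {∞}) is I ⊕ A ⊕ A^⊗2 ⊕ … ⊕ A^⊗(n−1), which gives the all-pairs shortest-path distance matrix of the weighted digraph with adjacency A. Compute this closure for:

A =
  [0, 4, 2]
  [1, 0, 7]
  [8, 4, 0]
Closure =
  [0, 4, 2]
  [1, 0, 3]
  [5, 4, 0]

This is the Floyd-Warshall all-pairs shortest-path computation. For each intermediate vertex k = 0, 1, …, 2, update dist[i][j] ← min(dist[i][j], dist[i][k] + dist[k][j]). The final matrix gives, for each (i, j), the minimum total weight of any directed path from i to j (possibly empty when i = j).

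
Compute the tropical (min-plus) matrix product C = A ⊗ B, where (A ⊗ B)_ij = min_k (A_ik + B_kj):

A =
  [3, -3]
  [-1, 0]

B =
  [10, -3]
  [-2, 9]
A ⊗ B =
  [-5, 0]
  [-2, -4]

Apply the min-plus product entry-by-entry:
  C[0][0] = min over k of (A[0][0] + B[0][0] = 3 + 10 = 13, A[0][1] + B[1][0] = -3 + -2 = -5) = -5 (attained at k = 1)
  C[0][1] = min over k of (A[0][0] + B[0][1] = 3 + -3 = 0, A[0][1] + B[1][1] = -3 + 9 = 6) = 0 (attained at k = 0)
  C[1][0] = min over k of (A[1][0] + B[0][0] = -1 + 10 = 9, A[1][1] + B[1][0] = 0 + -2 = -2) = -2 (attained at k = 1)
  C[1][1] = min over k of (A[1][0] + B[0][1] = -1 + -3 = -4, A[1][1] + B[1][1] = 0 + 9 = 9) = -4 (attained at k = 0)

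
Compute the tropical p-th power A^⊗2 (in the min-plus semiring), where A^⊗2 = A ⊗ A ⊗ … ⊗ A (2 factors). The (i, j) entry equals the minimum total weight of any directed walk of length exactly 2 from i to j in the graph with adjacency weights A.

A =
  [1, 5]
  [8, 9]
A^⊗2 =
  [2, 6]
  [9, 13]

Each entry (A^⊗2)_ij equals the minimum over all length-2 walks i = v_0 → v_1 → … → v_2 = j of Σ_t A[v_t][v_{t+1}]. For example, for (i, j) = (0, 1) we minimise over 2 possible intermediate vertex sequences; the minimum is 6, attained along the walk 0 → 0 → 1.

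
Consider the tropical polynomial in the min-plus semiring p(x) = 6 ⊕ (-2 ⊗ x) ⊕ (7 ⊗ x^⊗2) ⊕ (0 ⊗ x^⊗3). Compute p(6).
p(6) = 4

A tropical monomial a ⊗ x^⊗i evaluates to a + i · x. Evaluating each term at x = 6:
  Term 0 contributes 6 + 0 · 6 = 6
  Term 1 contributes -2 + 1 · 6 = 4
  Term 2 contributes 7 + 2 · 6 = 19
  Term 3 contributes 0 + 3 · 6 = 18
p(6) = ⊕ of these = min[6, 4, 19, 18] = 4.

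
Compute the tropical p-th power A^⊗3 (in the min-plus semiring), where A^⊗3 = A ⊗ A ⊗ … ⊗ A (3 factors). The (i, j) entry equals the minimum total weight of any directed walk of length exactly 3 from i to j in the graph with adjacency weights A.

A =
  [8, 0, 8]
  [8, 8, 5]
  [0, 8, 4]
A^⊗3 =
  [5, 8, 9]
  [9, 5, 13]
  [8, 4, 5]

Each entry (A^⊗3)_ij equals the minimum over all length-3 walks i = v_0 → v_1 → … → v_3 = j of Σ_t A[v_t][v_{t+1}]. For example, for (i, j) = (0, 2) we minimise over 9 possible intermediate vertex sequences; the minimum is 9, attained along the walk 0 → 1 → 2 → 2.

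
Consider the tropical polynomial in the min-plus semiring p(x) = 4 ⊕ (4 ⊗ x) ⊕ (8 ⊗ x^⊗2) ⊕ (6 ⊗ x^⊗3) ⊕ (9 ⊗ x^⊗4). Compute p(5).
p(5) = 4

A tropical monomial a ⊗ x^⊗i evaluates to a + i · x. Evaluating each term at x = 5:
  Term 0 contributes 4 + 0 · 5 = 4
  Term 1 contributes 4 + 1 · 5 = 9
  Term 2 contributes 8 + 2 · 5 = 18
  Term 3 contributes 6 + 3 · 5 = 21
  Term 4 contributes 9 + 4 · 5 = 29
p(5) = ⊕ of these = min[4, 9, 18, 21, 29] = 4.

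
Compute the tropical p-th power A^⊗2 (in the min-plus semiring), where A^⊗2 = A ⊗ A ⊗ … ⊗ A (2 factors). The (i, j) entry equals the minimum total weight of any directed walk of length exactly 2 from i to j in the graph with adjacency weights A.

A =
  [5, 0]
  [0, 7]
A^⊗2 =
  [0, 5]
  [5, 0]

Each entry (A^⊗2)_ij equals the minimum over all length-2 walks i = v_0 → v_1 → … → v_2 = j of Σ_t A[v_t][v_{t+1}]. For example, for (i, j) = (0, 1) we minimise over 2 possible intermediate vertex sequences; the minimum is 5, attained along the walk 0 → 0 → 1.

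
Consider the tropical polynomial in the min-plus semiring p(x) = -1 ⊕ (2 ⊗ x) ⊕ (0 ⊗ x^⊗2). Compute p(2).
p(2) = -1

A tropical monomial a ⊗ x^⊗i evaluates to a + i · x. Evaluating each term at x = 2:
  Term 0 contributes -1 + 0 · 2 = -1
  Term 1 contributes 2 + 1 · 2 = 4
  Term 2 contributes 0 + 2 · 2 = 4
p(2) = ⊕ of these = min[-1, 4, 4] = -1.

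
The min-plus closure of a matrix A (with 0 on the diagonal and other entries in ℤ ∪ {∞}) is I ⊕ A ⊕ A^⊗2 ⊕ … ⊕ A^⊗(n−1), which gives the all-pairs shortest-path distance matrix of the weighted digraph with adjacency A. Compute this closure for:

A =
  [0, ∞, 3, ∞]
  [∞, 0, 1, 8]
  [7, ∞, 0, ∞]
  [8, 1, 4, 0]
Closure =
  [0, ∞, 3, ∞]
  [8, 0, 1, 8]
  [7, ∞, 0, ∞]
  [8, 1, 2, 0]

This is the Floyd-Warshall all-pairs shortest-path computation. For each intermediate vertex k = 0, 1, …, 3, update dist[i][j] ← min(dist[i][j], dist[i][k] + dist[k][j]). The final matrix gives, for each (i, j), the minimum total weight of any directed path from i to j (possibly empty when i = j).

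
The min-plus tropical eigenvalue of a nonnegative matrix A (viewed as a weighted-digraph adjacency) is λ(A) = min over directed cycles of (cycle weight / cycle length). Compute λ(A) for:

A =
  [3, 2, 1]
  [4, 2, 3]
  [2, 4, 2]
λ(A) = 3/2

Enumerate directed cycles and compute their means (weight / length). Sample:
  cycle 0 → 0: weight = 3, length = 1, mean = 3/1 ≈ 3.000
  cycle 1 → 1: weight = 2, length = 1, mean = 2/1 ≈ 2.000
  cycle 2 → 2: weight = 2, length = 1, mean = 2/1 ≈ 2.000
  cycle 0 → 1 → 0: weight = 6, length = 2, mean = 6/2 ≈ 3.000
  cycle 0 → 2 → 0: weight = 3, length = 2, mean = 3/2 ≈ 1.500
  cycle 1 → 0 → 1: weight = 6, length = 2, mean = 6/2 ≈ 3.000
Minimum mean = 1.500, attained e.g. along the cycle 0 → 2 → 0 with weight 3 and length 2. So λ(A) = 3/2 = 3/2.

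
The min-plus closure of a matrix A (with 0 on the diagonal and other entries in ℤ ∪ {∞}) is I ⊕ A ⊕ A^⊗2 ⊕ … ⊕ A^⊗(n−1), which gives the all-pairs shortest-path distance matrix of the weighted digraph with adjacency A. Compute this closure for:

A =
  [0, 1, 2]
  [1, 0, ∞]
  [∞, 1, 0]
Closure =
  [0, 1, 2]
  [1, 0, 3]
  [2, 1, 0]

This is the Floyd-Warshall all-pairs shortest-path computation. For each intermediate vertex k = 0, 1, …, 2, update dist[i][j] ← min(dist[i][j], dist[i][k] + dist[k][j]). The final matrix gives, for each (i, j), the minimum total weight of any directed path from i to j (possibly empty when i = j).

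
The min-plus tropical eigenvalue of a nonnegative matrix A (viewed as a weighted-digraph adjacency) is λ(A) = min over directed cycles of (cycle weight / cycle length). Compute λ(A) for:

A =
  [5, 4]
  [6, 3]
λ(A) = 3

Enumerate directed cycles and compute their means (weight / length). Sample:
  cycle 0 → 0: weight = 5, length = 1, mean = 5/1 ≈ 5.000
  cycle 1 → 1: weight = 3, length = 1, mean = 3/1 ≈ 3.000
  cycle 0 → 1 → 0: weight = 10, length = 2, mean = 10/2 ≈ 5.000
  cycle 1 → 0 → 1: weight = 10, length = 2, mean = 10/2 ≈ 5.000
Minimum mean = 3.000, attained e.g. along the cycle 1 → 1 with weight 3 and length 1. So λ(A) = 3/1 = 3.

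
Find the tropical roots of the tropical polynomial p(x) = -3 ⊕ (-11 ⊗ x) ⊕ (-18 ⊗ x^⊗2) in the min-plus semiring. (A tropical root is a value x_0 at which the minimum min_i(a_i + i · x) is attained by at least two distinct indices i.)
Roots: {7, 8}

Each tropical root is a break point of the lower envelope of the lines y = a_i + i · x (there are 3 lines, with slopes 0, 1, ..., 2). Only the lines that attain the minimum somewhere contribute to roots; other lines are dominated. Here the surviving (envelope) indices are i = 2, i = 1, i = 0.
Intersections between consecutive envelope lines give the roots: for adjacent envelope indices i < j the intersection is x = (a_i − a_j) / (j − i). Reading off the sorted break points: {7, 8}.
Verification: at each break x_0, at least two indices attain the minimum of min_i(a_i + i · x_0).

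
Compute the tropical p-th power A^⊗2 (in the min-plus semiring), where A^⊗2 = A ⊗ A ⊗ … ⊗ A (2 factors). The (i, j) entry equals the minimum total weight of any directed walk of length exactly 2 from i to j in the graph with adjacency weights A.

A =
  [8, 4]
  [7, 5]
A^⊗2 =
  [11, 9]
  [12, 10]

Each entry (A^⊗2)_ij equals the minimum over all length-2 walks i = v_0 → v_1 → … → v_2 = j of Σ_t A[v_t][v_{t+1}]. For example, for (i, j) = (0, 1) we minimise over 2 possible intermediate vertex sequences; the minimum is 9, attained along the walk 0 → 1 → 1.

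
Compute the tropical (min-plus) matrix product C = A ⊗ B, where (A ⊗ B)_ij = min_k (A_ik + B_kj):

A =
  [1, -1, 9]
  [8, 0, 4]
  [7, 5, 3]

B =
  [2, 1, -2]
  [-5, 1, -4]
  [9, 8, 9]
A ⊗ B =
  [-6, 0, -5]
  [-5, 1, -4]
  [0, 6, 1]

Apply the min-plus product entry-by-entry:
  C[0][0] = min over k of (A[0][0] + B[0][0] = 1 + 2 = 3, A[0][1] + B[1][0] = -1 + -5 = -6, A[0][2] + B[2][0] = 9 + 9 = 18) = -6 (attained at k = 1)
  C[0][1] = min over k of (A[0][0] + B[0][1] = 1 + 1 = 2, A[0][1] + B[1][1] = -1 + 1 = 0, A[0][2] + B[2][1] = 9 + 8 = 17) = 0 (attained at k = 1)
  C[0][2] = min over k of (A[0][0] + B[0][2] = 1 + -2 = -1, A[0][1] + B[1][2] = -1 + -4 = -5, A[0][2] + B[2][2] = 9 + 9 = 18) = -5 (attained at k = 1)
  C[1][0] = min over k of (A[1][0] + B[0][0] = 8 + 2 = 10, A[1][1] + B[1][0] = 0 + -5 = -5, A[1][2] + B[2][0] = 4 + 9 = 13) = -5 (attained at k = 1)
  C[1][1] = min over k of (A[1][0] + B[0][1] = 8 + 1 = 9, A[1][1] + B[1][1] = 0 + 1 = 1, A[1][2] + B[2][1] = 4 + 8 = 12) = 1 (attained at k = 1)
  C[1][2] = min over k of (A[1][0] + B[0][2] = 8 + -2 = 6, A[1][1] + B[1][2] = 0 + -4 = -4, A[1][2] + B[2][2] = 4 + 9 = 13) = -4 (attained at k = 1)
  C[2][0] = min over k of (A[2][0] + B[0][0] = 7 + 2 = 9, A[2][1] + B[1][0] = 5 + -5 = 0, A[2][2] + B[2][0] = 3 + 9 = 12) = 0 (attained at k = 1)
  C[2][1] = min over k of (A[2][0] + B[0][1] = 7 + 1 = 8, A[2][1] + B[1][1] = 5 + 1 = 6, A[2][2] + B[2][1] = 3 + 8 = 11) = 6 (attained at k = 1)
  C[2][2] = min over k of (A[2][0] + B[0][2] = 7 + -2 = 5, A[2][1] + B[1][2] = 5 + -4 = 1, A[2][2] + B[2][2] = 3 + 9 = 12) = 1 (attained at k = 1)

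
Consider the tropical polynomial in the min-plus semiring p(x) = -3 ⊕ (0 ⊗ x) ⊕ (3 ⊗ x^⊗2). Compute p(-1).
p(-1) = -3

A tropical monomial a ⊗ x^⊗i evaluates to a + i · x. Evaluating each term at x = -1:
  Term 0 contributes -3 + 0 · -1 = -3
  Term 1 contributes 0 + 1 · -1 = -1
  Term 2 contributes 3 + 2 · -1 = 1
p(-1) = ⊕ of these = min[-3, -1, 1] = -3.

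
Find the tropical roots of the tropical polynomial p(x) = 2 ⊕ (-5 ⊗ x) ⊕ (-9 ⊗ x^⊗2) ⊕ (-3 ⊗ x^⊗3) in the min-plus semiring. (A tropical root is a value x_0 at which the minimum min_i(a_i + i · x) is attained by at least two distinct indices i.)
Roots: {-6, 4, 7}

Each tropical root is a break point of the lower envelope of the lines y = a_i + i · x (there are 4 lines, with slopes 0, 1, ..., 3). Only the lines that attain the minimum somewhere contribute to roots; other lines are dominated. Here the surviving (envelope) indices are i = 3, i = 2, i = 1, i = 0.
Intersections between consecutive envelope lines give the roots: for adjacent envelope indices i < j the intersection is x = (a_i − a_j) / (j − i). Reading off the sorted break points: {-6, 4, 7}.
Verification: at each break x_0, at least two indices attain the minimum of min_i(a_i + i · x_0).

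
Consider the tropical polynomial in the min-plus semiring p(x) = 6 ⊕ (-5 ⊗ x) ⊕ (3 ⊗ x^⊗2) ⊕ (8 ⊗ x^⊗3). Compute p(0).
p(0) = -5

A tropical monomial a ⊗ x^⊗i evaluates to a + i · x. Evaluating each term at x = 0:
  Term 0 contributes 6 + 0 · 0 = 6
  Term 1 contributes -5 + 1 · 0 = -5
  Term 2 contributes 3 + 2 · 0 = 3
  Term 3 contributes 8 + 3 · 0 = 8
p(0) = ⊕ of these = min[6, -5, 3, 8] = -5.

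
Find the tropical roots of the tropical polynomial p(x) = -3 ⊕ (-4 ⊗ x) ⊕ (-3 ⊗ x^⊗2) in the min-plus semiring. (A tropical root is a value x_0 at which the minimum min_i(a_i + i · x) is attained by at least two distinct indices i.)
Roots: {-1, 1}

Each tropical root is a break point of the lower envelope of the lines y = a_i + i · x (there are 3 lines, with slopes 0, 1, ..., 2). Only the lines that attain the minimum somewhere contribute to roots; other lines are dominated. Here the surviving (envelope) indices are i = 2, i = 1, i = 0.
Intersections between consecutive envelope lines give the roots: for adjacent envelope indices i < j the intersection is x = (a_i − a_j) / (j − i). Reading off the sorted break points: {-1, 1}.
Verification: at each break x_0, at least two indices attain the minimum of min_i(a_i + i · x_0).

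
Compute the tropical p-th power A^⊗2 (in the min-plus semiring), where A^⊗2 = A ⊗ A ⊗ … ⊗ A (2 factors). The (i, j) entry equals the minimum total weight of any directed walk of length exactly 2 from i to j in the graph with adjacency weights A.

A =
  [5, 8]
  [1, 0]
A^⊗2 =
  [9, 8]
  [1, 0]

Each entry (A^⊗2)_ij equals the minimum over all length-2 walks i = v_0 → v_1 → … → v_2 = j of Σ_t A[v_t][v_{t+1}]. For example, for (i, j) = (0, 1) we minimise over 2 possible intermediate vertex sequences; the minimum is 8, attained along the walk 0 → 1 → 1.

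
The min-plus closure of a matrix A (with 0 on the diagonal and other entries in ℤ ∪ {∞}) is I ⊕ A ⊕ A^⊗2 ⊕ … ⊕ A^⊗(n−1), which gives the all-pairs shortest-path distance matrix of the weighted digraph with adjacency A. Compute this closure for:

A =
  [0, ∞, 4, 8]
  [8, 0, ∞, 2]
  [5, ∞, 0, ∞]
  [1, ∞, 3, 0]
Closure =
  [0, ∞, 4, 8]
  [3, 0, 5, 2]
  [5, ∞, 0, 13]
  [1, ∞, 3, 0]

This is the Floyd-Warshall all-pairs shortest-path computation. For each intermediate vertex k = 0, 1, …, 3, update dist[i][j] ← min(dist[i][j], dist[i][k] + dist[k][j]). The final matrix gives, for each (i, j), the minimum total weight of any directed path from i to j (possibly empty when i = j).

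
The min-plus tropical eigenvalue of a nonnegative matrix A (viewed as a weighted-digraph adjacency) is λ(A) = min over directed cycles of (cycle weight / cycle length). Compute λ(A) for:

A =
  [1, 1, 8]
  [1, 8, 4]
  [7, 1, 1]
λ(A) = 1

Enumerate directed cycles and compute their means (weight / length). Sample:
  cycle 0 → 0: weight = 1, length = 1, mean = 1/1 ≈ 1.000
  cycle 1 → 1: weight = 8, length = 1, mean = 8/1 ≈ 8.000
  cycle 2 → 2: weight = 1, length = 1, mean = 1/1 ≈ 1.000
  cycle 0 → 1 → 0: weight = 2, length = 2, mean = 2/2 ≈ 1.000
  cycle 0 → 2 → 0: weight = 15, length = 2, mean = 15/2 ≈ 7.500
  cycle 1 → 0 → 1: weight = 2, length = 2, mean = 2/2 ≈ 1.000
Minimum mean = 1.000, attained e.g. along the cycle 0 → 0 with weight 1 and length 1. So λ(A) = 1/1 = 1.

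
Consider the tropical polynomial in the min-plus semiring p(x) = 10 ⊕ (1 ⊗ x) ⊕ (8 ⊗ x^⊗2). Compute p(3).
p(3) = 4

A tropical monomial a ⊗ x^⊗i evaluates to a + i · x. Evaluating each term at x = 3:
  Term 0 contributes 10 + 0 · 3 = 10
  Term 1 contributes 1 + 1 · 3 = 4
  Term 2 contributes 8 + 2 · 3 = 14
p(3) = ⊕ of these = min[10, 4, 14] = 4.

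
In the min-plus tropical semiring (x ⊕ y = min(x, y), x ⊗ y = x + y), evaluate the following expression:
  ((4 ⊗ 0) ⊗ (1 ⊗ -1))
((4 ⊗ 0) ⊗ (1 ⊗ -1)) = 4

Expand innermost to outermost. Recall ⊕ takes the minimum of its arguments and ⊗ takes their sum. Working out the expression ((4 ⊗ 0) ⊗ (1 ⊗ -1)) gives 4.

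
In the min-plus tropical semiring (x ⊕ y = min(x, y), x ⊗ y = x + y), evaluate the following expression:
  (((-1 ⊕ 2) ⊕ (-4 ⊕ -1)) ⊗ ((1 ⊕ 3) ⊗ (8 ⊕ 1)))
(((-1 ⊕ 2) ⊕ (-4 ⊕ -1)) ⊗ ((1 ⊕ 3) ⊗ (8 ⊕ 1))) = -2

Expand innermost to outermost. Recall ⊕ takes the minimum of its arguments and ⊗ takes their sum. Working out the expression (((-1 ⊕ 2) ⊕ (-4 ⊕ -1)) ⊗ ((1 ⊕ 3) ⊗ (8 ⊕ 1))) gives -2.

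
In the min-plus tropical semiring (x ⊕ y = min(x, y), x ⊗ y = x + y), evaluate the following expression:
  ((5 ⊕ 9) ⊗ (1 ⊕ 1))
((5 ⊕ 9) ⊗ (1 ⊕ 1)) = 6

Expand innermost to outermost. Recall ⊕ takes the minimum of its arguments and ⊗ takes their sum. Working out the expression ((5 ⊕ 9) ⊗ (1 ⊕ 1)) gives 6.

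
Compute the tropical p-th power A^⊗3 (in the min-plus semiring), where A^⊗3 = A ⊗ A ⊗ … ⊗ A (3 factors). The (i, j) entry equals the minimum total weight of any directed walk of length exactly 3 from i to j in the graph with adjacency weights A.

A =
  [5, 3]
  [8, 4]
A^⊗3 =
  [15, 11]
  [16, 12]

Each entry (A^⊗3)_ij equals the minimum over all length-3 walks i = v_0 → v_1 → … → v_3 = j of Σ_t A[v_t][v_{t+1}]. For example, for (i, j) = (0, 1) we minimise over 4 possible intermediate vertex sequences; the minimum is 11, attained along the walk 0 → 1 → 1 → 1.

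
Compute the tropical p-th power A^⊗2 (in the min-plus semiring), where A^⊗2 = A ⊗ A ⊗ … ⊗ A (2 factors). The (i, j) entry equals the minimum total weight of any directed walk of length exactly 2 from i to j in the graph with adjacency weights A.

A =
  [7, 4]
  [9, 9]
A^⊗2 =
  [13, 11]
  [16, 13]

Each entry (A^⊗2)_ij equals the minimum over all length-2 walks i = v_0 → v_1 → … → v_2 = j of Σ_t A[v_t][v_{t+1}]. For example, for (i, j) = (0, 1) we minimise over 2 possible intermediate vertex sequences; the minimum is 11, attained along the walk 0 → 0 → 1.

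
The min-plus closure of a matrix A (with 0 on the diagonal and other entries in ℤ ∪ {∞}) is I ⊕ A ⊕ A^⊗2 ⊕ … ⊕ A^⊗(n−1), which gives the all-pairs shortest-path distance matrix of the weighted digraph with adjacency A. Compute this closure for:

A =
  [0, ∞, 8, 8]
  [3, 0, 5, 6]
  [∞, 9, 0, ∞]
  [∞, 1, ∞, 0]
Closure =
  [0, 9, 8, 8]
  [3, 0, 5, 6]
  [12, 9, 0, 15]
  [4, 1, 6, 0]

This is the Floyd-Warshall all-pairs shortest-path computation. For each intermediate vertex k = 0, 1, …, 3, update dist[i][j] ← min(dist[i][j], dist[i][k] + dist[k][j]). The final matrix gives, for each (i, j), the minimum total weight of any directed path from i to j (possibly empty when i = j).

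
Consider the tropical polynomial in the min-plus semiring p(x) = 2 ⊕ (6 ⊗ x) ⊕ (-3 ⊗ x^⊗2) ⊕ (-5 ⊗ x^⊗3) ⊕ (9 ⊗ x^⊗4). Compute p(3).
p(3) = 2

A tropical monomial a ⊗ x^⊗i evaluates to a + i · x. Evaluating each term at x = 3:
  Term 0 contributes 2 + 0 · 3 = 2
  Term 1 contributes 6 + 1 · 3 = 9
  Term 2 contributes -3 + 2 · 3 = 3
  Term 3 contributes -5 + 3 · 3 = 4
  Term 4 contributes 9 + 4 · 3 = 21
p(3) = ⊕ of these = min[2, 9, 3, 4, 21] = 2.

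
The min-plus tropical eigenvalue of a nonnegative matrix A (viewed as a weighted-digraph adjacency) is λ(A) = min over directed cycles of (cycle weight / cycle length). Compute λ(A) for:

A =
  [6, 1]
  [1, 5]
λ(A) = 1

Enumerate directed cycles and compute their means (weight / length). Sample:
  cycle 0 → 0: weight = 6, length = 1, mean = 6/1 ≈ 6.000
  cycle 1 → 1: weight = 5, length = 1, mean = 5/1 ≈ 5.000
  cycle 0 → 1 → 0: weight = 2, length = 2, mean = 2/2 ≈ 1.000
  cycle 1 → 0 → 1: weight = 2, length = 2, mean = 2/2 ≈ 1.000
Minimum mean = 1.000, attained e.g. along the cycle 0 → 1 → 0 with weight 2 and length 2. So λ(A) = 2/2 = 1.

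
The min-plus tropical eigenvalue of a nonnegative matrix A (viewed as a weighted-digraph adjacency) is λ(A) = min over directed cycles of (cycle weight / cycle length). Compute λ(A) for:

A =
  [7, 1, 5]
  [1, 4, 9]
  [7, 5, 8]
λ(A) = 1

Enumerate directed cycles and compute their means (weight / length). Sample:
  cycle 0 → 0: weight = 7, length = 1, mean = 7/1 ≈ 7.000
  cycle 1 → 1: weight = 4, length = 1, mean = 4/1 ≈ 4.000
  cycle 2 → 2: weight = 8, length = 1, mean = 8/1 ≈ 8.000
  cycle 0 → 1 → 0: weight = 2, length = 2, mean = 2/2 ≈ 1.000
  cycle 0 → 2 → 0: weight = 12, length = 2, mean = 12/2 ≈ 6.000
  cycle 1 → 0 → 1: weight = 2, length = 2, mean = 2/2 ≈ 1.000
Minimum mean = 1.000, attained e.g. along the cycle 0 → 1 → 0 with weight 2 and length 2. So λ(A) = 2/2 = 1.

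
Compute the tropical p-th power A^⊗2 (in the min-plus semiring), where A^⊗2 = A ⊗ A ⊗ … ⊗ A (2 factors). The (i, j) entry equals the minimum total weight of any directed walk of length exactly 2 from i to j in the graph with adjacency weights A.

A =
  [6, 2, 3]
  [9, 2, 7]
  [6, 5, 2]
A^⊗2 =
  [9, 4, 5]
  [11, 4, 9]
  [8, 7, 4]

Each entry (A^⊗2)_ij equals the minimum over all length-2 walks i = v_0 → v_1 → … → v_2 = j of Σ_t A[v_t][v_{t+1}]. For example, for (i, j) = (0, 2) we minimise over 3 possible intermediate vertex sequences; the minimum is 5, attained along the walk 0 → 2 → 2.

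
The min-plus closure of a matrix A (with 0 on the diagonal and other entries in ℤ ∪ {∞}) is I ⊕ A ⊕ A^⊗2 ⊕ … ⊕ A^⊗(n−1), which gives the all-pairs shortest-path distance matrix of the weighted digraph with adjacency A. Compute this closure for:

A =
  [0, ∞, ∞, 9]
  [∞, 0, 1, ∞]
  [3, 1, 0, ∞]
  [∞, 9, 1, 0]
Closure =
  [0, 11, 10, 9]
  [4, 0, 1, 13]
  [3, 1, 0, 12]
  [4, 2, 1, 0]

This is the Floyd-Warshall all-pairs shortest-path computation. For each intermediate vertex k = 0, 1, …, 3, update dist[i][j] ← min(dist[i][j], dist[i][k] + dist[k][j]). The final matrix gives, for each (i, j), the minimum total weight of any directed path from i to j (possibly empty when i = j).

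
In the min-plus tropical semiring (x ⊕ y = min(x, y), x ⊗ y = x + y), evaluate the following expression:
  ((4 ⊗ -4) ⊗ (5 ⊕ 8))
((4 ⊗ -4) ⊗ (5 ⊕ 8)) = 5

Expand innermost to outermost. Recall ⊕ takes the minimum of its arguments and ⊗ takes their sum. Working out the expression ((4 ⊗ -4) ⊗ (5 ⊕ 8)) gives 5.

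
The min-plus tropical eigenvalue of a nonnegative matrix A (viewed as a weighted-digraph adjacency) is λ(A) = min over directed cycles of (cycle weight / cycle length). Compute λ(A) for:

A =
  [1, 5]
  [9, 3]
λ(A) = 1

Enumerate directed cycles and compute their means (weight / length). Sample:
  cycle 0 → 0: weight = 1, length = 1, mean = 1/1 ≈ 1.000
  cycle 1 → 1: weight = 3, length = 1, mean = 3/1 ≈ 3.000
  cycle 0 → 1 → 0: weight = 14, length = 2, mean = 14/2 ≈ 7.000
  cycle 1 → 0 → 1: weight = 14, length = 2, mean = 14/2 ≈ 7.000
Minimum mean = 1.000, attained e.g. along the cycle 0 → 0 with weight 1 and length 1. So λ(A) = 1/1 = 1.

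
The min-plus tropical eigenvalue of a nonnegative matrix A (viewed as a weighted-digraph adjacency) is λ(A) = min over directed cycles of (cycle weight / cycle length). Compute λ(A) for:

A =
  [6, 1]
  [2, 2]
λ(A) = 3/2

Enumerate directed cycles and compute their means (weight / length). Sample:
  cycle 0 → 0: weight = 6, length = 1, mean = 6/1 ≈ 6.000
  cycle 1 → 1: weight = 2, length = 1, mean = 2/1 ≈ 2.000
  cycle 0 → 1 → 0: weight = 3, length = 2, mean = 3/2 ≈ 1.500
  cycle 1 → 0 → 1: weight = 3, length = 2, mean = 3/2 ≈ 1.500
Minimum mean = 1.500, attained e.g. along the cycle 0 → 1 → 0 with weight 3 and length 2. So λ(A) = 3/2 = 3/2.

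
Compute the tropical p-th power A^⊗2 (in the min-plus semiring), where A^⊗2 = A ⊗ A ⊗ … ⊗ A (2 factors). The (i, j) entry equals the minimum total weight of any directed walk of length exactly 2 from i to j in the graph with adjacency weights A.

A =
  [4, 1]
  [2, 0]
A^⊗2 =
  [3, 1]
  [2, 0]

Each entry (A^⊗2)_ij equals the minimum over all length-2 walks i = v_0 → v_1 → … → v_2 = j of Σ_t A[v_t][v_{t+1}]. For example, for (i, j) = (0, 1) we minimise over 2 possible intermediate vertex sequences; the minimum is 1, attained along the walk 0 → 1 → 1.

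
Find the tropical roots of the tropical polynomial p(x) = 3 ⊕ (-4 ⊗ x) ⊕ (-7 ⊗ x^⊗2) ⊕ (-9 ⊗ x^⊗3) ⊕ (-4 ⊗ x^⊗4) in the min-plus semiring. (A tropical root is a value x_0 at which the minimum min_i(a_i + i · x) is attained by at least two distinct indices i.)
Roots: {-5, 2, 3, 7}

Each tropical root is a break point of the lower envelope of the lines y = a_i + i · x (there are 5 lines, with slopes 0, 1, ..., 4). Only the lines that attain the minimum somewhere contribute to roots; other lines are dominated. Here the surviving (envelope) indices are i = 4, i = 3, i = 2, i = 1, i = 0.
Intersections between consecutive envelope lines give the roots: for adjacent envelope indices i < j the intersection is x = (a_i − a_j) / (j − i). Reading off the sorted break points: {-5, 2, 3, 7}.
Verification: at each break x_0, at least two indices attain the minimum of min_i(a_i + i · x_0).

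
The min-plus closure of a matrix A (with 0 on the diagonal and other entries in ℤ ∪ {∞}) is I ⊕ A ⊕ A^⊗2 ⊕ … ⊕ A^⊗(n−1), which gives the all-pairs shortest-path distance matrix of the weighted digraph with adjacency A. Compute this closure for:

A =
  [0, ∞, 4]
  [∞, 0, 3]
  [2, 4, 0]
Closure =
  [0, 8, 4]
  [5, 0, 3]
  [2, 4, 0]

This is the Floyd-Warshall all-pairs shortest-path computation. For each intermediate vertex k = 0, 1, …, 2, update dist[i][j] ← min(dist[i][j], dist[i][k] + dist[k][j]). The final matrix gives, for each (i, j), the minimum total weight of any directed path from i to j (possibly empty when i = j).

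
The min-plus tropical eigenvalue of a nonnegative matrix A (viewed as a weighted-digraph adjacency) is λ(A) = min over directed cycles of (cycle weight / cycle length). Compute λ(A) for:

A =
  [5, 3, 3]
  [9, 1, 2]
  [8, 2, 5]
λ(A) = 1

Enumerate directed cycles and compute their means (weight / length). Sample:
  cycle 0 → 0: weight = 5, length = 1, mean = 5/1 ≈ 5.000
  cycle 1 → 1: weight = 1, length = 1, mean = 1/1 ≈ 1.000
  cycle 2 → 2: weight = 5, length = 1, mean = 5/1 ≈ 5.000
  cycle 0 → 1 → 0: weight = 12, length = 2, mean = 12/2 ≈ 6.000
  cycle 0 → 2 → 0: weight = 11, length = 2, mean = 11/2 ≈ 5.500
  cycle 1 → 0 → 1: weight = 12, length = 2, mean = 12/2 ≈ 6.000
Minimum mean = 1.000, attained e.g. along the cycle 1 → 1 with weight 1 and length 1. So λ(A) = 1/1 = 1.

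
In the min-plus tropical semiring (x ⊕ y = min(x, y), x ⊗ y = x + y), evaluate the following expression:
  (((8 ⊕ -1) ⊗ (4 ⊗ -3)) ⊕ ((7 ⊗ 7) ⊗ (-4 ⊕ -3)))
(((8 ⊕ -1) ⊗ (4 ⊗ -3)) ⊕ ((7 ⊗ 7) ⊗ (-4 ⊕ -3))) = 0

Expand innermost to outermost. Recall ⊕ takes the minimum of its arguments and ⊗ takes their sum. Working out the expression (((8 ⊕ -1) ⊗ (4 ⊗ -3)) ⊕ ((7 ⊗ 7) ⊗ (-4 ⊕ -3))) gives 0.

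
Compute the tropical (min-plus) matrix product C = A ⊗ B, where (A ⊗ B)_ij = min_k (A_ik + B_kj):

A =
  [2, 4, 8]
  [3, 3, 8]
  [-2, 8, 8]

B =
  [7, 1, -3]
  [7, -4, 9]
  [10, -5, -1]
A ⊗ B =
  [9, 0, -1]
  [10, -1, 0]
  [5, -1, -5]

Apply the min-plus product entry-by-entry:
  C[0][0] = min over k of (A[0][0] + B[0][0] = 2 + 7 = 9, A[0][1] + B[1][0] = 4 + 7 = 11, A[0][2] + B[2][0] = 8 + 10 = 18) = 9 (attained at k = 0)
  C[0][1] = min over k of (A[0][0] + B[0][1] = 2 + 1 = 3, A[0][1] + B[1][1] = 4 + -4 = 0, A[0][2] + B[2][1] = 8 + -5 = 3) = 0 (attained at k = 1)
  C[0][2] = min over k of (A[0][0] + B[0][2] = 2 + -3 = -1, A[0][1] + B[1][2] = 4 + 9 = 13, A[0][2] + B[2][2] = 8 + -1 = 7) = -1 (attained at k = 0)
  C[1][0] = min over k of (A[1][0] + B[0][0] = 3 + 7 = 10, A[1][1] + B[1][0] = 3 + 7 = 10, A[1][2] + B[2][0] = 8 + 10 = 18) = 10 (attained at k = 0)
  C[1][1] = min over k of (A[1][0] + B[0][1] = 3 + 1 = 4, A[1][1] + B[1][1] = 3 + -4 = -1, A[1][2] + B[2][1] = 8 + -5 = 3) = -1 (attained at k = 1)
  C[1][2] = min over k of (A[1][0] + B[0][2] = 3 + -3 = 0, A[1][1] + B[1][2] = 3 + 9 = 12, A[1][2] + B[2][2] = 8 + -1 = 7) = 0 (attained at k = 0)
  C[2][0] = min over k of (A[2][0] + B[0][0] = -2 + 7 = 5, A[2][1] + B[1][0] = 8 + 7 = 15, A[2][2] + B[2][0] = 8 + 10 = 18) = 5 (attained at k = 0)
  C[2][1] = min over k of (A[2][0] + B[0][1] = -2 + 1 = -1, A[2][1] + B[1][1] = 8 + -4 = 4, A[2][2] + B[2][1] = 8 + -5 = 3) = -1 (attained at k = 0)
  C[2][2] = min over k of (A[2][0] + B[0][2] = -2 + -3 = -5, A[2][1] + B[1][2] = 8 + 9 = 17, A[2][2] + B[2][2] = 8 + -1 = 7) = -5 (attained at k = 0)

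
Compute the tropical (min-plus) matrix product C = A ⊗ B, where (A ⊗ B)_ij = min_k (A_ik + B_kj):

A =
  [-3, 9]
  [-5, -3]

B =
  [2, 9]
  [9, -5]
A ⊗ B =
  [-1, 4]
  [-3, -8]

Apply the min-plus product entry-by-entry:
  C[0][0] = min over k of (A[0][0] + B[0][0] = -3 + 2 = -1, A[0][1] + B[1][0] = 9 + 9 = 18) = -1 (attained at k = 0)
  C[0][1] = min over k of (A[0][0] + B[0][1] = -3 + 9 = 6, A[0][1] + B[1][1] = 9 + -5 = 4) = 4 (attained at k = 1)
  C[1][0] = min over k of (A[1][0] + B[0][0] = -5 + 2 = -3, A[1][1] + B[1][0] = -3 + 9 = 6) = -3 (attained at k = 0)
  C[1][1] = min over k of (A[1][0] + B[0][1] = -5 + 9 = 4, A[1][1] + B[1][1] = -3 + -5 = -8) = -8 (attained at k = 1)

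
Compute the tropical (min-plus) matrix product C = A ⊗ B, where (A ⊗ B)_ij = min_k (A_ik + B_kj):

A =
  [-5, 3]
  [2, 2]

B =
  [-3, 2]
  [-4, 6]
A ⊗ B =
  [-8, -3]
  [-2, 4]

Apply the min-plus product entry-by-entry:
  C[0][0] = min over k of (A[0][0] + B[0][0] = -5 + -3 = -8, A[0][1] + B[1][0] = 3 + -4 = -1) = -8 (attained at k = 0)
  C[0][1] = min over k of (A[0][0] + B[0][1] = -5 + 2 = -3, A[0][1] + B[1][1] = 3 + 6 = 9) = -3 (attained at k = 0)
  C[1][0] = min over k of (A[1][0] + B[0][0] = 2 + -3 = -1, A[1][1] + B[1][0] = 2 + -4 = -2) = -2 (attained at k = 1)
  C[1][1] = min over k of (A[1][0] + B[0][1] = 2 + 2 = 4, A[1][1] + B[1][1] = 2 + 6 = 8) = 4 (attained at k = 0)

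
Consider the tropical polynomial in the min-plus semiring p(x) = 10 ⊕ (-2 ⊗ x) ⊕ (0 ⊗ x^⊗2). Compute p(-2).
p(-2) = -4

A tropical monomial a ⊗ x^⊗i evaluates to a + i · x. Evaluating each term at x = -2:
  Term 0 contributes 10 + 0 · -2 = 10
  Term 1 contributes -2 + 1 · -2 = -4
  Term 2 contributes 0 + 2 · -2 = -4
p(-2) = ⊕ of these = min[10, -4, -4] = -4.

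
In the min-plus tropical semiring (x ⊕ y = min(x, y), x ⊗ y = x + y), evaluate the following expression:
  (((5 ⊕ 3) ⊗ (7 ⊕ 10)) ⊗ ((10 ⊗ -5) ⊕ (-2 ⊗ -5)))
(((5 ⊕ 3) ⊗ (7 ⊕ 10)) ⊗ ((10 ⊗ -5) ⊕ (-2 ⊗ -5))) = 3

Expand innermost to outermost. Recall ⊕ takes the minimum of its arguments and ⊗ takes their sum. Working out the expression (((5 ⊕ 3) ⊗ (7 ⊕ 10)) ⊗ ((10 ⊗ -5) ⊕ (-2 ⊗ -5))) gives 3.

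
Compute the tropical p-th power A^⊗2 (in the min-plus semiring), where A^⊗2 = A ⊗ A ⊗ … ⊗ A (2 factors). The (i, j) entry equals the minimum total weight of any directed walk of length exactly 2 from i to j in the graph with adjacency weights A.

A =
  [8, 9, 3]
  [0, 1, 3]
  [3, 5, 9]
A^⊗2 =
  [6, 8, 11]
  [1, 2, 3]
  [5, 6, 6]

Each entry (A^⊗2)_ij equals the minimum over all length-2 walks i = v_0 → v_1 → … → v_2 = j of Σ_t A[v_t][v_{t+1}]. For example, for (i, j) = (0, 2) we minimise over 3 possible intermediate vertex sequences; the minimum is 11, attained along the walk 0 → 0 → 2.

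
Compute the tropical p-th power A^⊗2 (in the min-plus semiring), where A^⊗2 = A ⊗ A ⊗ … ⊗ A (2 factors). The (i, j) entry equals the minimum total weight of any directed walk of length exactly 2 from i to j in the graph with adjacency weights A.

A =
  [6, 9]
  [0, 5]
A^⊗2 =
  [9, 14]
  [5, 9]

Each entry (A^⊗2)_ij equals the minimum over all length-2 walks i = v_0 → v_1 → … → v_2 = j of Σ_t A[v_t][v_{t+1}]. For example, for (i, j) = (0, 1) we minimise over 2 possible intermediate vertex sequences; the minimum is 14, attained along the walk 0 → 1 → 1.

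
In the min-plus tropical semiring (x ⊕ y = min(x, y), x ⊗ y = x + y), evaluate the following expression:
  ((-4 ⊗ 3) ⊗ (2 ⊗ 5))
((-4 ⊗ 3) ⊗ (2 ⊗ 5)) = 6

Expand innermost to outermost. Recall ⊕ takes the minimum of its arguments and ⊗ takes their sum. Working out the expression ((-4 ⊗ 3) ⊗ (2 ⊗ 5)) gives 6.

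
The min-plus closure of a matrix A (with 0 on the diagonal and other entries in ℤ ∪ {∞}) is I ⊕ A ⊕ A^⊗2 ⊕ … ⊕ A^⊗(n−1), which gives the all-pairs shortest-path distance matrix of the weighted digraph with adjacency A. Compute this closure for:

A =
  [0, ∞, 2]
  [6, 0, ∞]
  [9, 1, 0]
Closure =
  [0, 3, 2]
  [6, 0, 8]
  [7, 1, 0]

This is the Floyd-Warshall all-pairs shortest-path computation. For each intermediate vertex k = 0, 1, …, 2, update dist[i][j] ← min(dist[i][j], dist[i][k] + dist[k][j]). The final matrix gives, for each (i, j), the minimum total weight of any directed path from i to j (possibly empty when i = j).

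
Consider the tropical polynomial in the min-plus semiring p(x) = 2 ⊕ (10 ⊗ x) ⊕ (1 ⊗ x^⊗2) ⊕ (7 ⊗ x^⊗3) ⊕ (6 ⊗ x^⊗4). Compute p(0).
p(0) = 1

A tropical monomial a ⊗ x^⊗i evaluates to a + i · x. Evaluating each term at x = 0:
  Term 0 contributes 2 + 0 · 0 = 2
  Term 1 contributes 10 + 1 · 0 = 10
  Term 2 contributes 1 + 2 · 0 = 1
  Term 3 contributes 7 + 3 · 0 = 7
  Term 4 contributes 6 + 4 · 0 = 6
p(0) = ⊕ of these = min[2, 10, 1, 7, 6] = 1.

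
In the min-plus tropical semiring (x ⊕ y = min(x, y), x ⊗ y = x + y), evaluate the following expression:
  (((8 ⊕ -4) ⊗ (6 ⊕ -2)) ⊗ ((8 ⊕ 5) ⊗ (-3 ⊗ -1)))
(((8 ⊕ -4) ⊗ (6 ⊕ -2)) ⊗ ((8 ⊕ 5) ⊗ (-3 ⊗ -1))) = -5

Expand innermost to outermost. Recall ⊕ takes the minimum of its arguments and ⊗ takes their sum. Working out the expression (((8 ⊕ -4) ⊗ (6 ⊕ -2)) ⊗ ((8 ⊕ 5) ⊗ (-3 ⊗ -1))) gives -5.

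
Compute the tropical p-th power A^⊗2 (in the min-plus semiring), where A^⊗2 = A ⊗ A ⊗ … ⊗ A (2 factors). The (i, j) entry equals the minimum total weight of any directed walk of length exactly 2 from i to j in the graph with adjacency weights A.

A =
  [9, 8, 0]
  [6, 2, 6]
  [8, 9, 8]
A^⊗2 =
  [8, 9, 8]
  [8, 4, 6]
  [15, 11, 8]

Each entry (A^⊗2)_ij equals the minimum over all length-2 walks i = v_0 → v_1 → … → v_2 = j of Σ_t A[v_t][v_{t+1}]. For example, for (i, j) = (0, 2) we minimise over 3 possible intermediate vertex sequences; the minimum is 8, attained along the walk 0 → 2 → 2.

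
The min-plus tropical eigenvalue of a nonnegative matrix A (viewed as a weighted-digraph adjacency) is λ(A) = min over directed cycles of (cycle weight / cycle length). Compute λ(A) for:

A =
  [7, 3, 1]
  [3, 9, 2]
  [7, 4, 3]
λ(A) = 8/3

Enumerate directed cycles and compute their means (weight / length). Sample:
  cycle 0 → 0: weight = 7, length = 1, mean = 7/1 ≈ 7.000
  cycle 1 → 1: weight = 9, length = 1, mean = 9/1 ≈ 9.000
  cycle 2 → 2: weight = 3, length = 1, mean = 3/1 ≈ 3.000
  cycle 0 → 1 → 0: weight = 6, length = 2, mean = 6/2 ≈ 3.000
  cycle 0 → 2 → 0: weight = 8, length = 2, mean = 8/2 ≈ 4.000
  cycle 1 → 0 → 1: weight = 6, length = 2, mean = 6/2 ≈ 3.000
Minimum mean = 2.667, attained e.g. along the cycle 0 → 2 → 1 → 0 with weight 8 and length 3. So λ(A) = 8/3 = 8/3.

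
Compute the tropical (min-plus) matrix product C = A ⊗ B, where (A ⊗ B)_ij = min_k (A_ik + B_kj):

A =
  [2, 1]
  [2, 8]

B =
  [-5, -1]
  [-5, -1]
A ⊗ B =
  [-4, 0]
  [-3, 1]

Apply the min-plus product entry-by-entry:
  C[0][0] = min over k of (A[0][0] + B[0][0] = 2 + -5 = -3, A[0][1] + B[1][0] = 1 + -5 = -4) = -4 (attained at k = 1)
  C[0][1] = min over k of (A[0][0] + B[0][1] = 2 + -1 = 1, A[0][1] + B[1][1] = 1 + -1 = 0) = 0 (attained at k = 1)
  C[1][0] = min over k of (A[1][0] + B[0][0] = 2 + -5 = -3, A[1][1] + B[1][0] = 8 + -5 = 3) = -3 (attained at k = 0)
  C[1][1] = min over k of (A[1][0] + B[0][1] = 2 + -1 = 1, A[1][1] + B[1][1] = 8 + -1 = 7) = 1 (attained at k = 0)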